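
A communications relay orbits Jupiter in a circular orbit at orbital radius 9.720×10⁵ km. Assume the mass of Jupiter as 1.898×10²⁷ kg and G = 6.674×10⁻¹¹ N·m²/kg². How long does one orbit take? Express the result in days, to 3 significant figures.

T ≈ 6.19 days

μ = GM = 6.674×10⁻¹¹ × 1.898×10²⁷ = 1.267×10¹⁷ m³/s².
r = 9.720×10⁵ km = 9.720×10⁸ m.
Kepler's third law: T = 2π√(r³/μ) = 2π√((9.720×10⁸)³ / 1.267×10¹⁷).
r³/μ = 7.250×10⁹ s², so T = 2π × 8.514×10⁴ = 5.350×10⁵ s.
Converting: 5.350×10⁵ s ÷ 86400 = 6.192 days.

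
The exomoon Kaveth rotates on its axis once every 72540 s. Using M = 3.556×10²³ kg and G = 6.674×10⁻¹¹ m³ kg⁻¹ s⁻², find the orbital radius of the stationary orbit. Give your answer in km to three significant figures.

r_sync ≈ 14700 km

μ = GM = 6.674×10⁻¹¹ × 3.556×10²³ = 2.373×10¹³ m³/s².
A synchronous orbit has period T, so by Kepler's third law a = (μT²/4π²)^(1/3).
μT²/4π² = 2.373×10¹³ × (7.254×10⁴)² / 39.48 = 3.163×10²¹ m³.
a = 1.468×10⁷ m = 14680 km.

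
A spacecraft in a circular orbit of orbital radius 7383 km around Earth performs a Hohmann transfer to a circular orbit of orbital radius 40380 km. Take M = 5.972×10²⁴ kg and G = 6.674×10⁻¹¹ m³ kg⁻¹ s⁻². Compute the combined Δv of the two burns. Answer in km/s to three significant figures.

Δv_total ≈ 3.60 km/s

μ = GM = 6.674×10⁻¹¹ × 5.972×10²⁴ = 3.986×10¹⁴ m³/s².
r₁ = 7383 km = 7.383×10⁶ m.
r₂ = 40380 km = 4.038×10⁷ m.
Transfer ellipse a_t = (r₁ + r₂)/2 = 2.388×10⁷ m.
At r₁: circular v_c1 = √(μ/r₁) = 7347 m/s; transfer-perigee v_p = √[μ(2/r₁ − 1/a_t)] = 9554 m/s.
Δv₁ = v_p − v_c1 = 2207 m/s.
At r₂: circular v_c2 = √(μ/r₂) = 3142 m/s; transfer-apogee v_a = √[μ(2/r₂ − 1/a_t)] = 1747 m/s.
Δv₂ = v_c2 − v_a = 1395 m/s.
Total Δv = Δv₁ + Δv₂ = 3602 m/s = 3.602 km/s.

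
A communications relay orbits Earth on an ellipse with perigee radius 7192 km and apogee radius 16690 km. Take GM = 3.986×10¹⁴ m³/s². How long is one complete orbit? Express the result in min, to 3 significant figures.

T ≈ 216 min

Semi-major axis a = (r_p + r_a)/2 = (7192.0 + 16690)/2 = 11941 km = 1.194×10⁷ m.
By Kepler's third law T = 2π√(a³/μ) = 2π × 2.067×10³ = 1.299×10⁴ s.
= 216.4 min.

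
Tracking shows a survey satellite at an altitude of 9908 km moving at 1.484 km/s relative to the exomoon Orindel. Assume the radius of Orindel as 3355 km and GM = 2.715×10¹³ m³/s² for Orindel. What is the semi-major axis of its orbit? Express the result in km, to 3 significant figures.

a ≈ 14400 km

r = 3355 + 9908 = 13263 km = 1.326×10⁷ m.
Specific orbital energy ε = v²/2 − μ/r = (1484)²/2 − 2.715×10¹³/1.326×10⁷ = -9.459×10⁵ J/kg.
Since ε = −μ/(2a), a = −μ/(2ε) = 1.435×10⁷ m = 14351 km.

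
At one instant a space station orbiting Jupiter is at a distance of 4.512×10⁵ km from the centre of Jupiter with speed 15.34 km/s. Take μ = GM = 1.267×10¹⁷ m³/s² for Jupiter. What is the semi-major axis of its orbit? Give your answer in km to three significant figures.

a ≈ 3.88×10⁵ km

r = 4.512×10⁸ m.
Vis-viva rearranged: 1/a = 2/r − v²/μ = 4.433×10⁻⁹ − 1.857×10⁻⁹ = 2.575×10⁻⁹ m⁻¹.
a = 3.883×10⁸ m = 3.8830×10⁵ km.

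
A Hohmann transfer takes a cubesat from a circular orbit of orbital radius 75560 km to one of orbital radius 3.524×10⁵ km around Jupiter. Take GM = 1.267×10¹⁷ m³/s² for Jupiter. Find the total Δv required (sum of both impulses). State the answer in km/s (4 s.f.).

r₁ = 75560 km = 7.556×10⁷ m.
r₂ = 3.524×10⁵ km = 3.524×10⁸ m.
Transfer ellipse a_t = (r₁ + r₂)/2 = 2.140×10⁸ m.
At r₁: circular v_c1 = √(μ/r₁) = 40950 m/s; transfer-perijove v_p = √[μ(2/r₁ − 1/a_t)] = 52550 m/s.
Δv₁ = v_p − v_c1 = 11600 m/s.
At r₂: circular v_c2 = √(μ/r₂) = 18960 m/s; transfer-apojove v_a = √[μ(2/r₂ − 1/a_t)] = 11270 m/s.
Δv₂ = v_c2 − v_a = 7694 m/s.
Total Δv = Δv₁ + Δv₂ = 19300 m/s = 19.30 km/s.

Δv_total ≈ 19.30 km/s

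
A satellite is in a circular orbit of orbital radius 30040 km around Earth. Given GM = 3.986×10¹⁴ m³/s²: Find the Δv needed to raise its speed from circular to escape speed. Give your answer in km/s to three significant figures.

r = 30040 km = 3.004×10⁷ m.
Circular speed v_c = √(μ/r) = 3643 m/s.
Escape speed v_esc = √(2μ/r) = √2 × v_c = 5151 m/s.
Δv = v_esc − v_c = 1509 m/s = 1.509 km/s.

Δv ≈ 1.51 km/s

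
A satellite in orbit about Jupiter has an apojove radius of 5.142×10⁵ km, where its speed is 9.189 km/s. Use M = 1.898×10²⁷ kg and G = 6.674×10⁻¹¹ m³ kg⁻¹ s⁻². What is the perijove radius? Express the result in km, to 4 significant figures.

μ = GM = 6.674×10⁻¹¹ × 1.898×10²⁷ = 1.267×10¹⁷ m³/s².
r_a = 5.142×10⁸ m.
Specific energy ε = v²/2 − μ/r = -2.041×10⁸ J/kg, so a = −μ/(2ε) = 3.103×10⁸ m.
The apsides satisfy r_p + r_a = 2a, so the perijove radius is 2a − r_a = 1.063×10⁸ m = 1.0635×10⁵ km.

perijove radius ≈ 1.063×10⁵ km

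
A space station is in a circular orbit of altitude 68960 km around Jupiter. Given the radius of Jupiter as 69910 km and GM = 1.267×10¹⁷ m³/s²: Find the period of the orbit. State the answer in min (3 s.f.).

T ≈ 481 min

r = 69910 + 68960 = 138870 km = 1.3887×10⁸ m.
Kepler's third law: T = 2π√(r³/μ) = 2π√((1.389×10⁸)³ / 1.267×10¹⁷).
r³/μ = 2.114×10⁷ s², so T = 2π × 4.598×10³ = 2.889×10⁴ s.
Converting: 2.889×10⁴ s ÷ 60.00 = 481.5 min.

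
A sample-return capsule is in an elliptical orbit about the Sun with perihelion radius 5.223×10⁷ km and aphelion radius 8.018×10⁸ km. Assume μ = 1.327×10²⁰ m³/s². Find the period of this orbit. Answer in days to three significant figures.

T ≈ 1760 days

Semi-major axis a = (r_p + r_a)/2 = (5.2230×10⁷ + 8.0180×10⁸)/2 = 4.2702×10⁸ km = 4.270×10¹¹ m.
By Kepler's third law T = 2π√(a³/μ) = 2π × 2.422×10⁷ = 1.522×10⁸ s.
= 1762 days.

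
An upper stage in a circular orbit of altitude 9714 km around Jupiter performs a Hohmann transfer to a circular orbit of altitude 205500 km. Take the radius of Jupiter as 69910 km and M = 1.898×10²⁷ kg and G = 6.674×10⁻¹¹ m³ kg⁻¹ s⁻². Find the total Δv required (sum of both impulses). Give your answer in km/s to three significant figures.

μ = GM = 6.674×10⁻¹¹ × 1.898×10²⁷ = 1.267×10¹⁷ m³/s².
r₁ = 69910 + 9714 = 79624 km = 7.9624×10⁷ m.
r₂ = 69910 + 205500 = 275410 km = 2.7541×10⁸ m.
Transfer ellipse a_t = (r₁ + r₂)/2 = 1.775×10⁸ m.
At r₁: circular v_c1 = √(μ/r₁) = 39890 m/s; transfer-perijove v_p = √[μ(2/r₁ − 1/a_t)] = 49680 m/s.
Δv₁ = v_p − v_c1 = 9795 m/s.
At r₂: circular v_c2 = √(μ/r₂) = 21450 m/s; transfer-apojove v_a = √[μ(2/r₂ − 1/a_t)] = 14360 m/s.
Δv₂ = v_c2 − v_a = 7083 m/s.
Total Δv = Δv₁ + Δv₂ = 16880 m/s = 16.88 km/s.

Δv_total ≈ 16.9 km/s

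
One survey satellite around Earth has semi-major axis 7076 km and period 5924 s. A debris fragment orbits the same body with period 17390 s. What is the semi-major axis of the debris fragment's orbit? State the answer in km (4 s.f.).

a₂ ≈ 14510 km

Kepler's third law: a³ ∝ T², so a₂ = a₁ (T₂/T₁)^(2/3).
T₂/T₁ = 2.936, (T₂/T₁)^(2/3) = 2.050.
a₂ = 7076 × 2.050 = 14510 km.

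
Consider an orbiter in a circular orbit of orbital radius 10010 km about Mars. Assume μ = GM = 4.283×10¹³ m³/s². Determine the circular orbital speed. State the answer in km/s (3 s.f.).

r = 10010 km = 1.001×10⁷ m.
For a circular orbit v = √(μ/r) = √(4.283×10¹³ / 1.001×10⁷) = √(4.279×10⁶) = 2069 m/s.
That is 2.069 km/s.

v ≈ 2.07 km/s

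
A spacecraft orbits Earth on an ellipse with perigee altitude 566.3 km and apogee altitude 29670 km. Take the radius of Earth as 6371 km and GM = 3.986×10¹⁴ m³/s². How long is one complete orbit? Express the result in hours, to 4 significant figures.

r_p = 6371 + 566.3 = 6937.3 km = 6.9373×10⁶ m.
r_a = 6371 + 29670 = 36041 km = 3.6041×10⁷ m.
Semi-major axis a = (r_p + r_a)/2 = (6937.3 + 36041)/2 = 21489 km = 2.149×10⁷ m.
By Kepler's third law T = 2π√(a³/μ) = 2π × 4.990×10³ = 3.135×10⁴ s.
= 8.708 hours.

T ≈ 8.708 hours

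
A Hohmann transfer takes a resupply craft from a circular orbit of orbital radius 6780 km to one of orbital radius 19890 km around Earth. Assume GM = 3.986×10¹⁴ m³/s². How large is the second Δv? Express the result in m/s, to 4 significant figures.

r₁ = 6780 km = 6.780×10⁶ m.
r₂ = 19890 km = 1.989×10⁷ m.
Transfer ellipse a_t = (r₁ + r₂)/2 = 1.334×10⁷ m.
At r₁: circular v_c1 = √(μ/r₁) = 7668 m/s; transfer-perigee v_p = √[μ(2/r₁ − 1/a_t)] = 9364 m/s.
At r₂: circular v_c2 = √(μ/r₂) = 4477 m/s; transfer-apogee v_a = √[μ(2/r₂ − 1/a_t)] = 3192 m/s.
Δv₂ = v_c2 − v_a = 1285 m/s.

Δv ≈ 1285 m/s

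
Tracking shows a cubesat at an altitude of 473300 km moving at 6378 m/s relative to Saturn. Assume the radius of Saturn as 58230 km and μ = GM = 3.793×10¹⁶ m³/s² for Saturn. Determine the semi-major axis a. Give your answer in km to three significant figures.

a ≈ 3.72×10⁵ km

r = 58230 + 473300 = 5.3153×10⁵ km = 5.315×10⁸ m.
Specific orbital energy ε = v²/2 − μ/r = (6378)²/2 − 3.793×10¹⁶/5.315×10⁸ = -5.102×10⁷ J/kg.
Since ε = −μ/(2a), a = −μ/(2ε) = 3.717×10⁸ m = 3.7171×10⁵ km.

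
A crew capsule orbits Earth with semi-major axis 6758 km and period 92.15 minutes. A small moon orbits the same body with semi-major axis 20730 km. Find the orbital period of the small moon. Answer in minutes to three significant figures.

T₂ ≈ 495 minutes

Kepler's third law: T² ∝ a³, so T₂ = T₁ (a₂/a₁)^(3/2).
a₂/a₁ = 3.067, (a₂/a₁)^(3/2) = 5.372.
T₂ = 92.15 × 5.372 = 495.1 minutes.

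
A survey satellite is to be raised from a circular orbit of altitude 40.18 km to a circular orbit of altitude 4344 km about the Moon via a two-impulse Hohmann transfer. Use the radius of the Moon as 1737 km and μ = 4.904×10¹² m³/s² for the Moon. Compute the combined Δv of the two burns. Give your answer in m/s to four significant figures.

Δv_total ≈ 699.5 m/s

r₁ = 1737 + 40.18 = 1777.2 km = 1.7772×10⁶ m.
r₂ = 1737 + 4344 = 6081.0 km = 6.0810×10⁶ m.
Transfer ellipse a_t = (r₁ + r₂)/2 = 3.929×10⁶ m.
At r₁: circular v_c1 = √(μ/r₁) = 1661 m/s; transfer-perilune v_p = √[μ(2/r₁ − 1/a_t)] = 2067 m/s.
Δv₁ = v_p − v_c1 = 405.4 m/s.
At r₂: circular v_c2 = √(μ/r₂) = 898.0 m/s; transfer-apolune v_a = √[μ(2/r₂ − 1/a_t)] = 604.0 m/s.
Δv₂ = v_c2 − v_a = 294.1 m/s.
Total Δv = Δv₁ + Δv₂ = 699.5 m/s.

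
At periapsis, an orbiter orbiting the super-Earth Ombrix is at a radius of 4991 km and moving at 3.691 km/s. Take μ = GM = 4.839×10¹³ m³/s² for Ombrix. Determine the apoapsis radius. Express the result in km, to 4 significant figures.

apoapsis radius ≈ 11790 km

r_p = 4.991×10⁶ m.
Specific energy ε = v²/2 − μ/r = -2.884×10⁶ J/kg, so a = −μ/(2ε) = 8.390×10⁶ m.
The apsides satisfy r_p + r_a = 2a, so the apoapsis radius is 2a − r_p = 1.179×10⁷ m = 11789 km.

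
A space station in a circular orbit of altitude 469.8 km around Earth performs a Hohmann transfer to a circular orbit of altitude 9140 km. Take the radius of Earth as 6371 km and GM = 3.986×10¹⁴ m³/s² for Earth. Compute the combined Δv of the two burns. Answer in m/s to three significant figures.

r₁ = 6371 + 469.8 = 6840.8 km = 6.8408×10⁶ m.
r₂ = 6371 + 9140 = 15511 km = 1.5511×10⁷ m.
Transfer ellipse a_t = (r₁ + r₂)/2 = 1.118×10⁷ m.
At r₁: circular v_c1 = √(μ/r₁) = 7633 m/s; transfer-perigee v_p = √[μ(2/r₁ − 1/a_t)] = 8993 m/s.
Δv₁ = v_p − v_c1 = 1359 m/s.
At r₂: circular v_c2 = √(μ/r₂) = 5069 m/s; transfer-apogee v_a = √[μ(2/r₂ − 1/a_t)] = 3966 m/s.
Δv₂ = v_c2 − v_a = 1103 m/s.
Total Δv = Δv₁ + Δv₂ = 2463 m/s.

Δv_total ≈ 2460 m/s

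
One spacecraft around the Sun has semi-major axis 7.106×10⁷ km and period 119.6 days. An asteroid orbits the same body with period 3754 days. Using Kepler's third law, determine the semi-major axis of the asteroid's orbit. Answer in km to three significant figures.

a₂ ≈ 7.07×10⁸ km

Kepler's third law: a³ ∝ T², so a₂ = a₁ (T₂/T₁)^(2/3).
T₂/T₁ = 31.39, (T₂/T₁)^(2/3) = 9.950.
a₂ = 7.106×10⁷ × 9.950 = 7.071×10⁸ km.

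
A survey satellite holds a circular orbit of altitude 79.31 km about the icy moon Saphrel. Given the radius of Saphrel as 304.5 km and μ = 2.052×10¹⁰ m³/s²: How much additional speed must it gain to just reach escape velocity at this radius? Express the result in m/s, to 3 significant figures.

Δv ≈ 95.8 m/s

r = 304.5 + 79.31 = 383.81 km = 3.8381×10⁵ m.
Circular speed v_c = √(μ/r) = 231.2 m/s.
Escape speed v_esc = √(2μ/r) = √2 × v_c = 327.0 m/s.
Δv = v_esc − v_c = 95.78 m/s.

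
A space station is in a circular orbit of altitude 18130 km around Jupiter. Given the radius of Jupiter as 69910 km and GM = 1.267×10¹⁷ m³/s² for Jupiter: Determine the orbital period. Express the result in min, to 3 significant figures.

T ≈ 243 min

r = 69910 + 18130 = 88040 km = 8.8040×10⁷ m.
Kepler's third law: T = 2π√(r³/μ) = 2π√((8.804×10⁷)³ / 1.267×10¹⁷).
r³/μ = 5.386×10⁶ s², so T = 2π × 2.321×10³ = 1.458×10⁴ s.
Converting: 1.458×10⁴ s ÷ 60.00 = 243.0 min.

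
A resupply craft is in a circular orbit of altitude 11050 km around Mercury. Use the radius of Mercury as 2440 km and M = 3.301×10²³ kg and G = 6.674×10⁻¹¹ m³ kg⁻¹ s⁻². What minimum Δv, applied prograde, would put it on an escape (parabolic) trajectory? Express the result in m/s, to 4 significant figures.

μ = GM = 6.674×10⁻¹¹ × 3.301×10²³ = 2.203×10¹³ m³/s².
r = 2440 + 11050 = 13490 km = 1.3490×10⁷ m.
Circular speed v_c = √(μ/r) = 1278 m/s.
Escape speed v_esc = √(2μ/r) = √2 × v_c = 1807 m/s.
Δv = v_esc − v_c = 529.3 m/s.

Δv ≈ 529.3 m/s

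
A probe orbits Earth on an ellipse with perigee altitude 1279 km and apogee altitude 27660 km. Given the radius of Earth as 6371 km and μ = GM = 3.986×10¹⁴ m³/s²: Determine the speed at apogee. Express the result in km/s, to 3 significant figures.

r_p = 6371 + 1279 = 7650.0 km = 7.6500×10⁶ m.
r_a = 6371 + 27660 = 34031 km = 3.4031×10⁷ m.
Semi-major axis a = (r_p + r_a)/2 = 20840 km = 2.084×10⁷ m.
Vis-viva: v² = μ(2/r − 1/a) = 3.986×10¹⁴ × (5.877×10⁻⁸ − 4.798×10⁻⁸) = 4.299×10⁶ m²/s².
v = 2074 m/s = 2.074 km/s.

v ≈ 2.07 km/s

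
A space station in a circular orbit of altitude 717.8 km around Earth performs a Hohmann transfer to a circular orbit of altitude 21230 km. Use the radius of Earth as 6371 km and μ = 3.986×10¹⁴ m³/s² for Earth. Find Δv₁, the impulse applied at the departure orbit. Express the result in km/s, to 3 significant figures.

r₁ = 6371 + 717.8 = 7088.8 km = 7.0888×10⁶ m.
r₂ = 6371 + 21230 = 27601 km = 2.7601×10⁷ m.
Transfer ellipse a_t = (r₁ + r₂)/2 = 1.734×10⁷ m.
At r₁: circular v_c1 = √(μ/r₁) = 7499 m/s; transfer-perigee v_p = √[μ(2/r₁ − 1/a_t)] = 9459 m/s.
Δv₁ = v_p − v_c1 = 1961 m/s.
= 1.961 km/s.

Δv ≈ 1.96 km/s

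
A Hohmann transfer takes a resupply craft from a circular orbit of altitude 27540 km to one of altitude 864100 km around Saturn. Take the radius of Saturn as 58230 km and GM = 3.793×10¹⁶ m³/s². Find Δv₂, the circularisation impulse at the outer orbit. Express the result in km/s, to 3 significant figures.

r₁ = 58230 + 27540 = 85770 km = 8.5770×10⁷ m.
r₂ = 58230 + 864100 = 922330 km = 9.2233×10⁸ m.
Transfer ellipse a_t = (r₁ + r₂)/2 = 5.040×10⁸ m.
At r₁: circular v_c1 = √(μ/r₁) = 21030 m/s; transfer-perikrone v_p = √[μ(2/r₁ − 1/a_t)] = 28450 m/s.
At r₂: circular v_c2 = √(μ/r₂) = 6413 m/s; transfer-apokrone v_a = √[μ(2/r₂ − 1/a_t)] = 2645 m/s.
Δv₂ = v_c2 − v_a = 3767 m/s.
= 3.767 km/s.

Δv ≈ 3.77 km/s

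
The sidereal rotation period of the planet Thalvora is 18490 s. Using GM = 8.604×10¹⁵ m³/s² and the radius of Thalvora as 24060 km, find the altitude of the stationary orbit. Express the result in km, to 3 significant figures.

A synchronous orbit has period T, so by Kepler's third law a = (μT²/4π²)^(1/3).
μT²/4π² = 8.604×10¹⁵ × (1.849×10⁴)² / 39.48 = 7.451×10²² m³.
a = 4.208×10⁷ m = 42080 km.
Altitude h = a − R = 42080 − 24060 = 18020 km.

h_sync ≈ 18000 km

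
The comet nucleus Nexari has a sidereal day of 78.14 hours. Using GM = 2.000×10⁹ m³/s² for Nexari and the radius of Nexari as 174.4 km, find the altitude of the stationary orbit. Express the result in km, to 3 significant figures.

T = 78.14 hours = 2.813×10⁵ s.
A synchronous orbit has period T, so by Kepler's third law a = (μT²/4π²)^(1/3).
μT²/4π² = 2.000×10⁹ × (2.813×10⁵)² / 39.48 = 4.009×10¹⁸ m³.
a = 1.589×10⁶ m = 1588.6 km.
Altitude h = a − R = 1588.6 − 174.4 = 1414.2 km.

h_sync ≈ 1410 km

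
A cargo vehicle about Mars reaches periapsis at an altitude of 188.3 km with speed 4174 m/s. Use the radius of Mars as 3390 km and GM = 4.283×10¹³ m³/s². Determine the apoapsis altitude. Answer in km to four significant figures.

r_p = 3390 + 188.3 = 3578.3 km = 3.578×10⁶ m.
Specific energy ε = v²/2 − μ/r = -3.258×10⁶ J/kg, so a = −μ/(2ε) = 6.573×10⁶ m.
The apsides satisfy r_p + r_a = 2a, so the apoapsis radius is 2a − r_p = 9.567×10⁶ m = 9566.9 km.
Apoapsis altitude = 9566.9 − 3390 = 6176.9 km.

apoapsis altitude ≈ 6177 km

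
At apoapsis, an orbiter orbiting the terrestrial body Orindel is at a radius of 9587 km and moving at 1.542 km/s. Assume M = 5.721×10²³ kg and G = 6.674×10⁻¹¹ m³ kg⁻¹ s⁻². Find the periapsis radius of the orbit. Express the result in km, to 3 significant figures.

periapsis radius ≈ 4080 km

μ = GM = 6.674×10⁻¹¹ × 5.721×10²³ = 3.818×10¹³ m³/s².
r_a = 9.587×10⁶ m.
Specific energy ε = v²/2 − μ/r = -2.794×10⁶ J/kg, so a = −μ/(2ε) = 6.833×10⁶ m.
The apsides satisfy r_p + r_a = 2a, so the periapsis radius is 2a − r_a = 4.080×10⁶ m = 4079.7 km.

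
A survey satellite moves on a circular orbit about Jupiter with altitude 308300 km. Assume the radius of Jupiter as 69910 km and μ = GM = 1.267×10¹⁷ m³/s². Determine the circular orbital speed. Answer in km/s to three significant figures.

r = 69910 + 308300 = 378210 km = 3.7821×10⁸ m.
For a circular orbit v = √(μ/r) = √(1.267×10¹⁷ / 3.782×10⁸) = √(3.350×10⁸) = 18300 m/s.
That is 18.30 km/s.

v ≈ 18.3 km/s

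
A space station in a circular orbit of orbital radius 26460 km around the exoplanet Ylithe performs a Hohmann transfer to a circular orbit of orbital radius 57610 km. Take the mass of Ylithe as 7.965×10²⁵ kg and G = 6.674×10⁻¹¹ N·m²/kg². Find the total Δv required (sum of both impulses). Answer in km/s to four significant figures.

Δv_total ≈ 4.404 km/s

μ = GM = 6.674×10⁻¹¹ × 7.965×10²⁵ = 5.316×10¹⁵ m³/s².
r₁ = 26460 km = 2.646×10⁷ m.
r₂ = 57610 km = 5.761×10⁷ m.
Transfer ellipse a_t = (r₁ + r₂)/2 = 4.204×10⁷ m.
At r₁: circular v_c1 = √(μ/r₁) = 14170 m/s; transfer-periapsis v_p = √[μ(2/r₁ − 1/a_t)] = 16590 m/s.
Δv₁ = v_p − v_c1 = 2419 m/s.
At r₂: circular v_c2 = √(μ/r₂) = 9606 m/s; transfer-apoapsis v_a = √[μ(2/r₂ − 1/a_t)] = 7621 m/s.
Δv₂ = v_c2 − v_a = 1985 m/s.
Total Δv = Δv₁ + Δv₂ = 4404 m/s = 4.404 km/s.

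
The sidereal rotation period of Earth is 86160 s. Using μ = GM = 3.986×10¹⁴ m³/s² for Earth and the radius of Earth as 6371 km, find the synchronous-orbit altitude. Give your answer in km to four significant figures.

h_sync ≈ 35790 km

A synchronous orbit has period T, so by Kepler's third law a = (μT²/4π²)^(1/3).
μT²/4π² = 3.986×10¹⁴ × (8.616×10⁴)² / 39.48 = 7.495×10²² m³.
a = 4.216×10⁷ m = 42163 km.
Altitude h = a − R = 42163 − 6371 = 35792 km.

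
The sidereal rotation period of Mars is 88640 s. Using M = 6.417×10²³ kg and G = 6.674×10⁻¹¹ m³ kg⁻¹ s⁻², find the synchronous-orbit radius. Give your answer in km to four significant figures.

r_sync ≈ 20430 km

μ = GM = 6.674×10⁻¹¹ × 6.417×10²³ = 4.283×10¹³ m³/s².
A synchronous orbit has period T, so by Kepler's third law a = (μT²/4π²)^(1/3).
μT²/4π² = 4.283×10¹³ × (8.864×10⁴)² / 39.48 = 8.524×10²¹ m³.
a = 2.043×10⁷ m = 20427 km.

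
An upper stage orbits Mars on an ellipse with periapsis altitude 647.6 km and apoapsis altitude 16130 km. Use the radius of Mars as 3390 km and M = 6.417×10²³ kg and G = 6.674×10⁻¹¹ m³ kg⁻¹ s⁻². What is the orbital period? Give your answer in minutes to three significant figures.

T ≈ 647 minutes

μ = GM = 6.674×10⁻¹¹ × 6.417×10²³ = 4.283×10¹³ m³/s².
r_p = 3390 + 647.6 = 4037.6 km = 4.0376×10⁶ m.
r_a = 3390 + 16130 = 19520 km = 1.9520×10⁷ m.
Semi-major axis a = (r_p + r_a)/2 = (4037.6 + 19520)/2 = 11779 km = 1.178×10⁷ m.
By Kepler's third law T = 2π√(a³/μ) = 2π × 6.177×10³ = 3.881×10⁴ s.
= 646.9 minutes.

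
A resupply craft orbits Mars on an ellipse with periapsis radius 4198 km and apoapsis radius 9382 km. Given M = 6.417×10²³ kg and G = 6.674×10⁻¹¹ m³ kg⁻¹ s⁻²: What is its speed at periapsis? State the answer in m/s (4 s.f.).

μ = GM = 6.674×10⁻¹¹ × 6.417×10²³ = 4.283×10¹³ m³/s².
Semi-major axis a = (r_p + r_a)/2 = 6790.0 km = 6.790×10⁶ m.
Vis-viva: v² = μ(2/r − 1/a) = 4.283×10¹³ × (4.764×10⁻⁷ − 1.473×10⁻⁷) = 1.410×10⁷ m²/s².
v = 3754 m/s.

v ≈ 3754 m/s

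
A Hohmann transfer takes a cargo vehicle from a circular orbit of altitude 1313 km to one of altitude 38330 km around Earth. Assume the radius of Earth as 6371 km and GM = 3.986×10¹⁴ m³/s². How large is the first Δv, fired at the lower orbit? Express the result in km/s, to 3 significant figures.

r₁ = 6371 + 1313 = 7684.0 km = 7.6840×10⁶ m.
r₂ = 6371 + 38330 = 44701 km = 4.4701×10⁷ m.
Transfer ellipse a_t = (r₁ + r₂)/2 = 2.619×10⁷ m.
At r₁: circular v_c1 = √(μ/r₁) = 7202 m/s; transfer-perigee v_p = √[μ(2/r₁ − 1/a_t)] = 9409 m/s.
Δv₁ = v_p − v_c1 = 2207 m/s.
= 2.207 km/s.

Δv ≈ 2.21 km/s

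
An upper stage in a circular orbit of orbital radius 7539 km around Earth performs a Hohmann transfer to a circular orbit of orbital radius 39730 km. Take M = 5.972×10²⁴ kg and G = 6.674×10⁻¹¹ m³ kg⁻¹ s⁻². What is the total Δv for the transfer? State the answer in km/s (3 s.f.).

μ = GM = 6.674×10⁻¹¹ × 5.972×10²⁴ = 3.986×10¹⁴ m³/s².
r₁ = 7539 km = 7.539×10⁶ m.
r₂ = 39730 km = 3.973×10⁷ m.
Transfer ellipse a_t = (r₁ + r₂)/2 = 2.363×10⁷ m.
At r₁: circular v_c1 = √(μ/r₁) = 7271 m/s; transfer-perigee v_p = √[μ(2/r₁ − 1/a_t)] = 9427 m/s.
Δv₁ = v_p − v_c1 = 2156 m/s.
At r₂: circular v_c2 = √(μ/r₂) = 3167 m/s; transfer-apogee v_a = √[μ(2/r₂ − 1/a_t)] = 1789 m/s.
Δv₂ = v_c2 − v_a = 1378 m/s.
Total Δv = Δv₁ + Δv₂ = 3535 m/s = 3.535 km/s.

Δv_total ≈ 3.53 km/s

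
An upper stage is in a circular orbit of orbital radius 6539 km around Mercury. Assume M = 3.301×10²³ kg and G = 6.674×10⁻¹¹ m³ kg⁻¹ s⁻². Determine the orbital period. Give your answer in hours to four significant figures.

μ = GM = 6.674×10⁻¹¹ × 3.301×10²³ = 2.203×10¹³ m³/s².
r = 6539 km = 6.539×10⁶ m.
Kepler's third law: T = 2π√(r³/μ) = 2π√((6.539×10⁶)³ / 2.203×10¹³).
r³/μ = 1.269×10⁷ s², so T = 2π × 3.562×10³ = 2.238×10⁴ s.
Converting: 2.238×10⁴ s ÷ 3600 = 6.218 hours.

T ≈ 6.218 hours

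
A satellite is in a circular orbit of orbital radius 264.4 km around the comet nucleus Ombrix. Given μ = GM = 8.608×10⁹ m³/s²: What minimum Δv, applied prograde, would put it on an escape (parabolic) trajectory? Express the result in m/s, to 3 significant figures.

r = 264.4 km = 2.644×10⁵ m.
Circular speed v_c = √(μ/r) = 180.4 m/s.
Escape speed v_esc = √(2μ/r) = √2 × v_c = 255.2 m/s.
Δv = v_esc − v_c = 74.74 m/s.

Δv ≈ 74.7 m/s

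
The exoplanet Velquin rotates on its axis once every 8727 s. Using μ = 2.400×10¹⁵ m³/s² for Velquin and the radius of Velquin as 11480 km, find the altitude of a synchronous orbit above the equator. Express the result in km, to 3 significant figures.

h_sync ≈ 5190 km

A synchronous orbit has period T, so by Kepler's third law a = (μT²/4π²)^(1/3).
μT²/4π² = 2.400×10¹⁵ × (8.727×10³)² / 39.48 = 4.630×10²¹ m³.
a = 1.667×10⁷ m = 16667 km.
Altitude h = a − R = 16667 − 11480 = 5187.1 km.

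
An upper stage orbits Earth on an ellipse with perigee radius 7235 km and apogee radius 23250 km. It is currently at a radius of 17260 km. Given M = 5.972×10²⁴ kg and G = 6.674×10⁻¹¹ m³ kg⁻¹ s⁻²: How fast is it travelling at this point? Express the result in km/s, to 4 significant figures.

μ = GM = 6.674×10⁻¹¹ × 5.972×10²⁴ = 3.986×10¹⁴ m³/s².
Semi-major axis a = (r_p + r_a)/2 = 15242 km = 1.524×10⁷ m.
Vis-viva: v² = μ(2/r − 1/a) = 3.986×10¹⁴ × (1.159×10⁻⁷ − 6.561×10⁻⁸) = 2.004×10⁷ m²/s².
v = 4476 m/s = 4.476 km/s.

v ≈ 4.476 km/s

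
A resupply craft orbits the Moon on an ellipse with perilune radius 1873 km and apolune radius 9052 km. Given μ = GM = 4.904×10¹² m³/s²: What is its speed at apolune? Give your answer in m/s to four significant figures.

Semi-major axis a = (r_p + r_a)/2 = 5462.5 km = 5.462×10⁶ m.
Vis-viva: v² = μ(2/r − 1/a) = 4.904×10¹² × (2.209×10⁻⁷ − 1.831×10⁻⁷) = 1.858×10⁵ m²/s².
v = 431.0 m/s.

v ≈ 431.0 m/s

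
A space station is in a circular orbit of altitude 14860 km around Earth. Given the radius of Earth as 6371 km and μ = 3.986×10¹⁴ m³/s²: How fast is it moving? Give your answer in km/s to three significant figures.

r = 6371 + 14860 = 21231 km = 2.1231×10⁷ m.
For a circular orbit v = √(μ/r) = √(3.986×10¹⁴ / 2.123×10⁷) = √(1.877×10⁷) = 4333 m/s.
That is 4.333 km/s.

v ≈ 4.33 km/s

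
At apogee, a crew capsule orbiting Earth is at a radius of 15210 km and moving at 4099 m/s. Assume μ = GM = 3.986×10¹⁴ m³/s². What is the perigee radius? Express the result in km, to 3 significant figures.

r_a = 1.521×10⁷ m.
Specific energy ε = v²/2 − μ/r = -1.781×10⁷ J/kg, so a = −μ/(2ε) = 1.119×10⁷ m.
The apsides satisfy r_p + r_a = 2a, so the perigee radius is 2a − r_a = 7.176×10⁶ m = 7176.3 km.

perigee radius ≈ 7180 km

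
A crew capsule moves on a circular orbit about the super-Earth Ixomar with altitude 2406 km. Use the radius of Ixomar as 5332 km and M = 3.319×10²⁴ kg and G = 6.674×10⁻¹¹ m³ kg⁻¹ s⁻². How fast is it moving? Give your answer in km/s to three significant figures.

v ≈ 5.35 km/s

μ = GM = 6.674×10⁻¹¹ × 3.319×10²⁴ = 2.215×10¹⁴ m³/s².
r = 5332 + 2406 = 7738.0 km = 7.7380×10⁶ m.
For a circular orbit v = √(μ/r) = √(2.215×10¹⁴ / 7.738×10⁶) = √(2.863×10⁷) = 5350 m/s.
That is 5.350 km/s.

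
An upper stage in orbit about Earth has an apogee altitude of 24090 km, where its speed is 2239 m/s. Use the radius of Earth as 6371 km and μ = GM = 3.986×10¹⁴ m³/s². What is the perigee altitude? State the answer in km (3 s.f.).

r_a = 6371 + 24090 = 30461 km = 3.046×10⁷ m.
Specific energy ε = v²/2 − μ/r = -1.058×10⁷ J/kg, so a = −μ/(2ε) = 1.884×10⁷ m.
The apsides satisfy r_p + r_a = 2a, so the perigee radius is 2a − r_a = 7.217×10⁶ m = 7217.3 km.
Perigee altitude = 7217.3 − 6371 = 846.33 km.

perigee altitude ≈ 846 km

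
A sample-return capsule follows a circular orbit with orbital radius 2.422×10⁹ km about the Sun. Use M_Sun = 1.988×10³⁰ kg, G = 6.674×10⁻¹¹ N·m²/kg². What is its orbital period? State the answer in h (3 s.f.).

μ = GM = 6.674×10⁻¹¹ × 1.988×10³⁰ = 1.327×10²⁰ m³/s².
r = 2.422×10⁹ km = 2.422×10¹² m.
Kepler's third law: T = 2π√(r³/μ) = 2π√((2.422×10¹²)³ / 1.327×10²⁰).
r³/μ = 1.071×10¹⁷ s², so T = 2π × 3.272×10⁸ = 2.056×10⁹ s.
Converting: 2.056×10⁹ s ÷ 3600 = 5.711×10⁵ h.

T ≈ 571000 h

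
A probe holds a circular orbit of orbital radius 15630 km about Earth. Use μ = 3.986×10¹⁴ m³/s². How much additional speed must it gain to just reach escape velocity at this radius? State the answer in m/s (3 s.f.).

r = 15630 km = 1.563×10⁷ m.
Circular speed v_c = √(μ/r) = 5050 m/s.
Escape speed v_esc = √(2μ/r) = √2 × v_c = 7142 m/s.
Δv = v_esc − v_c = 2092 m/s.

Δv ≈ 2090 m/s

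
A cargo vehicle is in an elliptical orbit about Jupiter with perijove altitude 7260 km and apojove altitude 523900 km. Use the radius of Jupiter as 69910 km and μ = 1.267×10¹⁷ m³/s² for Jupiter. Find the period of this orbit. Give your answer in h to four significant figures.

r_p = 69910 + 7260 = 77170 km = 7.7170×10⁷ m.
r_a = 69910 + 523900 = 593810 km = 5.9381×10⁸ m.
Semi-major axis a = (r_p + r_a)/2 = (77170 + 5.9381×10⁵)/2 = 3.3549×10⁵ km = 3.355×10⁸ m.
By Kepler's third law T = 2π√(a³/μ) = 2π × 1.726×10⁴ = 1.085×10⁵ s.
= 30.13 h.

T ≈ 30.13 h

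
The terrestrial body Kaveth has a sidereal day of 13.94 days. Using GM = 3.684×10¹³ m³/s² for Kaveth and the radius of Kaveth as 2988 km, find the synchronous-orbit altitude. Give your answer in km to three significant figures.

T = 13.94 days = 1.204×10⁶ s.
A synchronous orbit has period T, so by Kepler's third law a = (μT²/4π²)^(1/3).
μT²/4π² = 3.684×10¹³ × (1.204×10⁶)² / 39.48 = 1.354×10²⁴ m³.
a = 1.106×10⁸ m = 1.1062×10⁵ km.
Altitude h = a − R = 1.1062×10⁵ − 2988 = 1.0763×10⁵ km.

h_sync ≈ 1.08×10⁵ km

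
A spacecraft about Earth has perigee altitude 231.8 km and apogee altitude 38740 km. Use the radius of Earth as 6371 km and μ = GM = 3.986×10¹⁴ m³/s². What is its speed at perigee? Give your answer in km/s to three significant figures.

r_p = 6371 + 231.8 = 6602.8 km = 6.6028×10⁶ m.
r_a = 6371 + 38740 = 45111 km = 4.5111×10⁷ m.
Semi-major axis a = (r_p + r_a)/2 = 25857 km = 2.586×10⁷ m.
Vis-viva: v² = μ(2/r − 1/a) = 3.986×10¹⁴ × (3.029×10⁻⁷ − 3.867×10⁻⁸) = 1.053×10⁸ m²/s².
v = 10260 m/s = 10.26 km/s.

v ≈ 10.3 km/s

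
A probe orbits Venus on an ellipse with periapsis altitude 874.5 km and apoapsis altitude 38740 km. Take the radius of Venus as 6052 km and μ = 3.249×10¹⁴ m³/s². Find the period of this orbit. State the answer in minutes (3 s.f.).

r_p = 6052 + 874.5 = 6926.5 km = 6.9265×10⁶ m.
r_a = 6052 + 38740 = 44792 km = 4.4792×10⁷ m.
Semi-major axis a = (r_p + r_a)/2 = (6926.5 + 44792)/2 = 25859 km = 2.586×10⁷ m.
By Kepler's third law T = 2π√(a³/μ) = 2π × 7.295×10³ = 4.584×10⁴ s.
= 764.0 minutes.

T ≈ 764 minutes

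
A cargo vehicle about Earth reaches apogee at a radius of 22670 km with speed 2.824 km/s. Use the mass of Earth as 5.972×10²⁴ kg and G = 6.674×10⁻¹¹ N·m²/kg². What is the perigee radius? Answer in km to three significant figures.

μ = GM = 6.674×10⁻¹¹ × 5.972×10²⁴ = 3.986×10¹⁴ m³/s².
r_a = 2.267×10⁷ m.
Specific energy ε = v²/2 − μ/r = -1.359×10⁷ J/kg, so a = −μ/(2ε) = 1.466×10⁷ m.
The apsides satisfy r_p + r_a = 2a, so the perigee radius is 2a − r_a = 6.650×10⁶ m = 6649.7 km.

perigee radius ≈ 6650 km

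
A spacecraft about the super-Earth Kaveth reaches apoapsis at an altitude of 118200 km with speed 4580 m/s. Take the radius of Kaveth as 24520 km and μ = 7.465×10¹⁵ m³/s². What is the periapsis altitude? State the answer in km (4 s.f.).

r_a = 24520 + 118200 = 1.4272×10⁵ km = 1.427×10⁸ m.
Specific energy ε = v²/2 − μ/r = -4.182×10⁷ J/kg, so a = −μ/(2ε) = 8.926×10⁷ m.
The apsides satisfy r_p + r_a = 2a, so the periapsis radius is 2a − r_a = 3.580×10⁷ m = 35796 km.
Periapsis altitude = 35796 − 24520 = 11276 km.

periapsis altitude ≈ 11280 km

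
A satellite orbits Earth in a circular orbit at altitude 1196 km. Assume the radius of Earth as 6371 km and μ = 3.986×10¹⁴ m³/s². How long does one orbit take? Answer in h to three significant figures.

T ≈ 1.82 h

r = 6371 + 1196 = 7567.0 km = 7.5670×10⁶ m.
Kepler's third law: T = 2π√(r³/μ) = 2π√((7.567×10⁶)³ / 3.986×10¹⁴).
r³/μ = 1.087×10⁶ s², so T = 2π × 1.043×10³ = 6.551×10³ s.
Converting: 6.551×10³ s ÷ 3600 = 1.820 h.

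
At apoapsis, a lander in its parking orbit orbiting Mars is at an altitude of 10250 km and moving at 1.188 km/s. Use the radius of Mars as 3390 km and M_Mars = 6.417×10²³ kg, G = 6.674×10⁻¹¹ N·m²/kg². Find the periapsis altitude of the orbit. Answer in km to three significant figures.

periapsis altitude ≈ 564 km

μ = GM = 6.674×10⁻¹¹ × 6.417×10²³ = 4.283×10¹³ m³/s².
r_a = 3390 + 10250 = 13640 km = 1.364×10⁷ m.
Specific energy ε = v²/2 − μ/r = -2.434×10⁶ J/kg, so a = −μ/(2ε) = 8.797×10⁶ m.
The apsides satisfy r_p + r_a = 2a, so the periapsis radius is 2a − r_a = 3.954×10⁶ m = 3954.3 km.
Periapsis altitude = 3954.3 − 3390 = 564.32 km.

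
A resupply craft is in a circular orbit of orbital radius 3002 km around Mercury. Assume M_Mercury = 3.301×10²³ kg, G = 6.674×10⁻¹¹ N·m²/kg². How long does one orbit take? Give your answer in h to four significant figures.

μ = GM = 6.674×10⁻¹¹ × 3.301×10²³ = 2.203×10¹³ m³/s².
r = 3002 km = 3.002×10⁶ m.
Kepler's third law: T = 2π√(r³/μ) = 2π√((3.002×10⁶)³ / 2.203×10¹³).
r³/μ = 1.228×10⁶ s², so T = 2π × 1.108×10³ = 6.963×10³ s.
Converting: 6.963×10³ s ÷ 3600 = 1.934 h.

T ≈ 1.934 h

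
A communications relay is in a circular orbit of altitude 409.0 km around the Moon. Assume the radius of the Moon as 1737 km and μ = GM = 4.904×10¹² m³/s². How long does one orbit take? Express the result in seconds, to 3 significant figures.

r = 1737 + 409.0 = 2146.0 km = 2.1460×10⁶ m.
Kepler's third law: T = 2π√(r³/μ) = 2π√((2.146×10⁶)³ / 4.904×10¹²).
r³/μ = 2.015×10⁶ s², so T = 2π × 1.420×10³ = 8.920×10³ s.

T ≈ 8920 seconds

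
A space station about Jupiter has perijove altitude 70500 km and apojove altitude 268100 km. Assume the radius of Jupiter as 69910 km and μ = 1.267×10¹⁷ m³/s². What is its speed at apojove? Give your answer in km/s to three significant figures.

v ≈ 14.8 km/s

r_p = 69910 + 70500 = 140410 km = 1.4041×10⁸ m.
r_a = 69910 + 268100 = 338010 km = 3.3801×10⁸ m.
Semi-major axis a = (r_p + r_a)/2 = 2.3921×10⁵ km = 2.392×10⁸ m.
Vis-viva: v² = μ(2/r − 1/a) = 1.267×10¹⁷ × (5.917×10⁻⁹ − 4.180×10⁻⁹) = 2.200×10⁸ m²/s².
v = 14830 m/s = 14.83 km/s.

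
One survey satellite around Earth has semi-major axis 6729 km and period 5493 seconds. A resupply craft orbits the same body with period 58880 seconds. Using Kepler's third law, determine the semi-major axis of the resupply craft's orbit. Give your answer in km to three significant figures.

a₂ ≈ 32700 km

Kepler's third law: a³ ∝ T², so a₂ = a₁ (T₂/T₁)^(2/3).
T₂/T₁ = 10.72, (T₂/T₁)^(2/3) = 4.862.
a₂ = 6729 × 4.862 = 32710 km.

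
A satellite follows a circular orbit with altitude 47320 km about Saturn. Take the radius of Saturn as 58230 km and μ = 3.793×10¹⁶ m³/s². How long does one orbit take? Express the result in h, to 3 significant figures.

T ≈ 9.72 h

r = 58230 + 47320 = 105550 km = 1.0555×10⁸ m.
Kepler's third law: T = 2π√(r³/μ) = 2π√((1.056×10⁸)³ / 3.793×10¹⁶).
r³/μ = 3.100×10⁷ s², so T = 2π × 5.568×10³ = 3.498×10⁴ s.
Converting: 3.498×10⁴ s ÷ 3600 = 9.718 h.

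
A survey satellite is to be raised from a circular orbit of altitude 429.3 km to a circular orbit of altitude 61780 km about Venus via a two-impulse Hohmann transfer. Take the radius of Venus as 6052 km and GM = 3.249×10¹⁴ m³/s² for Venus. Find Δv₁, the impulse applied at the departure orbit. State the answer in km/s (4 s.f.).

Δv ≈ 2.486 km/s

r₁ = 6052 + 429.3 = 6481.3 km = 6.4813×10⁶ m.
r₂ = 6052 + 61780 = 67832 km = 6.7832×10⁷ m.
Transfer ellipse a_t = (r₁ + r₂)/2 = 3.716×10⁷ m.
At r₁: circular v_c1 = √(μ/r₁) = 7080 m/s; transfer-periapsis v_p = √[μ(2/r₁ − 1/a_t)] = 9566 m/s.
Δv₁ = v_p − v_c1 = 2486 m/s.
= 2.486 km/s.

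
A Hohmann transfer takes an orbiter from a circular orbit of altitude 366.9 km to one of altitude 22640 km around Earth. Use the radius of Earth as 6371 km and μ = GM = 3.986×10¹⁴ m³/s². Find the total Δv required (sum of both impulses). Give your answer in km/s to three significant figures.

r₁ = 6371 + 366.9 = 6737.9 km = 6.7379×10⁶ m.
r₂ = 6371 + 22640 = 29011 km = 2.9011×10⁷ m.
Transfer ellipse a_t = (r₁ + r₂)/2 = 1.787×10⁷ m.
At r₁: circular v_c1 = √(μ/r₁) = 7691 m/s; transfer-perigee v_p = √[μ(2/r₁ − 1/a_t)] = 9799 m/s.
Δv₁ = v_p − v_c1 = 2107 m/s.
At r₂: circular v_c2 = √(μ/r₂) = 3707 m/s; transfer-apogee v_a = √[μ(2/r₂ − 1/a_t)] = 2276 m/s.
Δv₂ = v_c2 − v_a = 1431 m/s.
Total Δv = Δv₁ + Δv₂ = 3538 m/s = 3.538 km/s.

Δv_total ≈ 3.54 km/s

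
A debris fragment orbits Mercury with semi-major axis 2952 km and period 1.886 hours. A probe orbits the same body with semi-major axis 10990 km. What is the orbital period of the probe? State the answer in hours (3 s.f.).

T₂ ≈ 13.5 hours

Kepler's third law: T² ∝ a³, so T₂ = T₁ (a₂/a₁)^(3/2).
a₂/a₁ = 3.723, (a₂/a₁)^(3/2) = 7.183.
T₂ = 1.886 × 7.183 = 13.55 hours.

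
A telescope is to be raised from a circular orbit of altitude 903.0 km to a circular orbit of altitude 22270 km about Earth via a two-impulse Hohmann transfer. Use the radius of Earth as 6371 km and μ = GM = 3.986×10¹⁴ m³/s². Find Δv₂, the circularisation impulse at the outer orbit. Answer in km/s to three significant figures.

r₁ = 6371 + 903.0 = 7274.0 km = 7.2740×10⁶ m.
r₂ = 6371 + 22270 = 28641 km = 2.8641×10⁷ m.
Transfer ellipse a_t = (r₁ + r₂)/2 = 1.796×10⁷ m.
At r₁: circular v_c1 = √(μ/r₁) = 7403 m/s; transfer-perigee v_p = √[μ(2/r₁ − 1/a_t)] = 9349 m/s.
At r₂: circular v_c2 = √(μ/r₂) = 3731 m/s; transfer-apogee v_a = √[μ(2/r₂ − 1/a_t)] = 2374 m/s.
Δv₂ = v_c2 − v_a = 1356 m/s.
= 1.356 km/s.

Δv ≈ 1.36 km/s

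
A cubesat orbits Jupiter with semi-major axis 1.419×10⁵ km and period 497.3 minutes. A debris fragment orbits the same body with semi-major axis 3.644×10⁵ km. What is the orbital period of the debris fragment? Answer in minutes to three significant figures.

T₂ ≈ 2050 minutes

Kepler's third law: T² ∝ a³, so T₂ = T₁ (a₂/a₁)^(3/2).
a₂/a₁ = 2.568, (a₂/a₁)^(3/2) = 4.115.
T₂ = 497.3 × 4.115 = 2047 minutes.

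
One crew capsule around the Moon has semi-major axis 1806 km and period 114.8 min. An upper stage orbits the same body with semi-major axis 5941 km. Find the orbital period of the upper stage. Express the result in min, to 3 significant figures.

T₂ ≈ 685 min

Kepler's third law: T² ∝ a³, so T₂ = T₁ (a₂/a₁)^(3/2).
a₂/a₁ = 3.290, (a₂/a₁)^(3/2) = 5.966.
T₂ = 114.8 × 5.966 = 684.9 min.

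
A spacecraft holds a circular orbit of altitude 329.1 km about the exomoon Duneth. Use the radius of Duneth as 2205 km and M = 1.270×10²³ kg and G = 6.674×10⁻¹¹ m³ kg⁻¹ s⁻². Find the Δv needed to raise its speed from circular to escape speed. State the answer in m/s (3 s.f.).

μ = GM = 6.674×10⁻¹¹ × 1.270×10²³ = 8.476×10¹² m³/s².
r = 2205 + 329.1 = 2534.1 km = 2.5341×10⁶ m.
Circular speed v_c = √(μ/r) = 1829 m/s.
Escape speed v_esc = √(2μ/r) = √2 × v_c = 2586 m/s.
Δv = v_esc − v_c = 757.5 m/s.

Δv ≈ 758 m/s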